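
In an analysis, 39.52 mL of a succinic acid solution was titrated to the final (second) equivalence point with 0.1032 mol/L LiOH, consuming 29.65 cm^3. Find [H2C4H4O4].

0.0387 M

n(LiOH) = 0.1032 x 0.02965 = 0.003060 mol.
At the final (second) equivalence point, 2 mol OH^- react per mol H2C4H4O4, so n(H2C4H4O4) = 0.003060 / 2 = 0.001530 mol.
[H2C4H4O4] = 0.001530 / 0.03952 L = 0.0387 M.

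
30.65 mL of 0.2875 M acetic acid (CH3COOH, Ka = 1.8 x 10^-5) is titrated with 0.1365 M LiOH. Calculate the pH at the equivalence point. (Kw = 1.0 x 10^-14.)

8.86

n(CH3COOH) = 0.2875 x 0.03065 = 0.008812 mol; V(LiOH) at equivalence = 0.008812/0.1365 = 0.06456 L.
At equivalence all the acid is converted to CH3COO-; total volume = 0.03065 + 0.06456 = 0.09521 L, so [CH3COO-] = 0.008812/0.09521 = 0.09256 M.
Kb = Kw/Ka = 1.0e-14 / 1.8 x 10^-5 = 5.56e-10.
[OH^-] = sqrt(Kb x [CH3COO-]) = sqrt(5.56e-10 x 0.09256) = 7.17e-6 M.
pOH = 5.14, so pH = 14.00 - 5.14 = 8.86.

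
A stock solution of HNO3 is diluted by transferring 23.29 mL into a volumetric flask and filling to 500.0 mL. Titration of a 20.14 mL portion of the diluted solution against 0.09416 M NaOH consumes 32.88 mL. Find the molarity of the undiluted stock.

3.30 M

n(NaOH) = 0.09416 x 0.03288 = 0.003096 mol.
n(HNO3) in the aliquot = 0.003096 mol.
[diluted HNO3] = 0.003096 / 0.02014 = 0.1537 M.
Dilution factor = 500.0/23.29 = 21.47, so [stock] = 0.1537 x 21.47 = 3.30 M.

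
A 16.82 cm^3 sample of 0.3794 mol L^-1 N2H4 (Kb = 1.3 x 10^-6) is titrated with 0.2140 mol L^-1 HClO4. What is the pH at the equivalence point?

4.49

n(N2H4) = 0.3794 x 0.01682 = 0.006382 mol; V(HClO4) at equivalence = 0.006382/0.2140 = 0.02982 L.
At equivalence the base is fully converted to N2H5+; total volume = 0.04664 L, so [N2H5+] = 0.006382/0.04664 = 0.1368 M.
Ka(N2H5+) = Kw/Kb = 1.0e-14 / 1.3 x 10^-6 = 7.69e-9.
[H^+] = sqrt(Ka x [N2H5+]) = sqrt(7.69e-9 x 0.1368) = 3.24e-5 M.
pH = -log(3.24e-5) = 4.49.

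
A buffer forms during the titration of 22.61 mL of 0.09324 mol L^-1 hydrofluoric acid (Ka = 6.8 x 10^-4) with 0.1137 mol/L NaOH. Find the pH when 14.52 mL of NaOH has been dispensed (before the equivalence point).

Initial n(HF) = 0.09324 x 0.02261 = 0.002108 mol.
n(NaOH) added = 0.1137 x 0.01452 = 0.001651 mol, converting that many moles of HF to F-.
Remaining n(HF) = 0.0004572 mol; n(F-) = 0.001651 mol.
By Henderson-Hasselbalch, pH = pKa + log([A^-]/[HA]) = 3.17 + log(0.001651/0.0004572) = 3.17 + (+0.56) = 3.73.

3.73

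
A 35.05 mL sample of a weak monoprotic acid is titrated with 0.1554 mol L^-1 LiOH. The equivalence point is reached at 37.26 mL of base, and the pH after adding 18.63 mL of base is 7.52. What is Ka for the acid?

3.0 x 10^-8

18.63 mL is half of the equivalence volume, so this is the half-equivalence point where [HA] = [A^-].
At half-equivalence pH = pKa, so pKa = 7.52.
Ka = 10^(-7.52) = 3.0 x 10^-8.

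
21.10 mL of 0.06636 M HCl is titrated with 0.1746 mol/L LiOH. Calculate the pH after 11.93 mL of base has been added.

12.32

n(acid) = 0.06636 x 0.02110 = 0.001400 mol; n(LiOH) added = 0.1746 x 0.01193 = 0.002083 mol.
Base is in excess by 0.002083 - 0.001400 = 0.0006828 mol in a total volume of 0.03303 L.
[OH^-] = 0.0006828/0.03303 = 0.02067 M, so pOH = 1.68 and pH = 14.00 - 1.68 = 12.32.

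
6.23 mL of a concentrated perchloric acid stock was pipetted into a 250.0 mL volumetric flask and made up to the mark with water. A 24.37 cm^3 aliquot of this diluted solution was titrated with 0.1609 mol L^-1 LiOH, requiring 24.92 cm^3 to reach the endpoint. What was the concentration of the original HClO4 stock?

n(LiOH) = 0.1609 x 0.02492 = 0.004010 mol.
n(HClO4) in the aliquot = 0.004010 mol.
[diluted HClO4] = 0.004010 / 0.02437 = 0.1645 M.
Dilution factor = 250.0/6.230 = 40.13, so [stock] = 0.1645 x 40.13 = 6.60 M.

6.60 M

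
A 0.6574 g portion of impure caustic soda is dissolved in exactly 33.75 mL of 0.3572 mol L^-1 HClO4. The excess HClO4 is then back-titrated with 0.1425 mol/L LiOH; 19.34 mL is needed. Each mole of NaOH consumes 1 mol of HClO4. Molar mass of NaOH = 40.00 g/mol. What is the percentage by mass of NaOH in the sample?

56.6%

Total n(HClO4) added = 0.3572 x 0.03375 = 0.01206 mol.
n(LiOH) used = 0.1425 x 0.01934 = 0.002756 mol, which equals the excess n(HClO4).
So n(HClO4) consumed by the sample = 0.01206 - 0.002756 = 0.009300 mol.
n(NaOH) = 0.009300 / 1 = 0.009300 mol.
mass NaOH = 0.009300 x 40.00 = 0.3720 g, so %NaOH = 0.3720/0.6574 x 100 = 56.6%.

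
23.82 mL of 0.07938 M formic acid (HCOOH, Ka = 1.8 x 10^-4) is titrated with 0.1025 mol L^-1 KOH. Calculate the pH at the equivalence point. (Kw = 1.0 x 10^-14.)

8.20

n(HCOOH) = 0.07938 x 0.02382 = 0.001891 mol; V(KOH) at equivalence = 0.001891/0.1025 = 0.01845 L.
At equivalence all the acid is converted to HCOO-; total volume = 0.02382 + 0.01845 = 0.04227 L, so [HCOO-] = 0.001891/0.04227 = 0.04474 M.
Kb = Kw/Ka = 1.0e-14 / 1.8 x 10^-4 = 5.56e-11.
[OH^-] = sqrt(Kb x [HCOO-]) = sqrt(5.56e-11 x 0.04474) = 1.58e-6 M.
pOH = 5.80, so pH = 14.00 - 5.80 = 8.20.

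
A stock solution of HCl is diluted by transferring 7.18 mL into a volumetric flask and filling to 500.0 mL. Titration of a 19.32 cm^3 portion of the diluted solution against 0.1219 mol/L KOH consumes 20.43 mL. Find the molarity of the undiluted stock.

n(KOH) = 0.1219 x 0.02043 = 0.002490 mol.
n(HCl) in the aliquot = 0.002490 mol.
[diluted HCl] = 0.002490 / 0.01932 = 0.1289 M.
Dilution factor = 500.0/7.180 = 69.64, so [stock] = 0.1289 x 69.64 = 8.98 M.

8.98 M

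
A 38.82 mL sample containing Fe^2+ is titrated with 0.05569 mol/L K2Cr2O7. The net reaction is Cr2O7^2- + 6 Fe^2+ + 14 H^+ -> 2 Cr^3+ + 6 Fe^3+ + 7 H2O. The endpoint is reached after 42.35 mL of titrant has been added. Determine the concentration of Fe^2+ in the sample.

0.365 M

n(K2Cr2O7) = 0.05569 x 0.04235 = 0.002358 mol.
From the balanced equation, 1 mol K2Cr2O7 reacts with 6 mol Fe^2+, so n(Fe^2+) = 0.002358 x 6/1 = 0.01415 mol.
[Fe^2+] = 0.01415 / 0.03882 L = 0.365 M.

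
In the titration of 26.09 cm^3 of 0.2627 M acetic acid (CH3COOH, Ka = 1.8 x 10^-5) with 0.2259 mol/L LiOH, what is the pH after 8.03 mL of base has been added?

4.30

Initial n(CH3COOH) = 0.2627 x 0.02609 = 0.006854 mol.
n(LiOH) added = 0.2259 x 0.008030 = 0.001814 mol, converting that many moles of CH3COOH to CH3COO-.
Remaining n(CH3COOH) = 0.005040 mol; n(CH3COO-) = 0.001814 mol.
By Henderson-Hasselbalch, pH = pKa + log([A^-]/[HA]) = 4.74 + log(0.001814/0.005040) = 4.74 + (-0.44) = 4.30.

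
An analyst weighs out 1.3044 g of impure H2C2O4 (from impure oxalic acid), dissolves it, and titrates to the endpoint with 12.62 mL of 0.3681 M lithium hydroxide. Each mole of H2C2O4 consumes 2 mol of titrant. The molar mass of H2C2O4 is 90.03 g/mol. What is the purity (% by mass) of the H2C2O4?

16.0%

n(LiOH) = 0.3681 x 0.01262 = 0.004645 mol.
n(H2C2O4) = 0.004645 / 2 = 0.002323 mol.
mass of H2C2O4 = 0.002323 x 90.03 = 0.2091 g.
% purity = 0.2091 / 1.3044 x 100 = 16.0%.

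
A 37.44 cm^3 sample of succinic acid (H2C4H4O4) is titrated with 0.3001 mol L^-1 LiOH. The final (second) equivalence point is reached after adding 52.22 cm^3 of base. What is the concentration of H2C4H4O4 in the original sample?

n(LiOH) = 0.3001 x 0.05222 = 0.01567 mol.
At the final (second) equivalence point, 2 mol OH^- react per mol H2C4H4O4, so n(H2C4H4O4) = 0.01567 / 2 = 0.007836 mol.
[H2C4H4O4] = 0.007836 / 0.03744 L = 0.209 M.

0.209 M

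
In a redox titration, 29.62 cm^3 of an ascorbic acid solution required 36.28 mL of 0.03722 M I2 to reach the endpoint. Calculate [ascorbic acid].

n(I2) = 0.03722 x 0.03628 = 0.001350 mol.
From the balanced equation, 1 mol I2 reacts with 1 mol ascorbic acid, so n(ascorbic acid) = 0.001350 x 1/1 = 0.001350 mol.
[ascorbic acid] = 0.001350 / 0.02962 L = 0.0456 M.

0.0456 M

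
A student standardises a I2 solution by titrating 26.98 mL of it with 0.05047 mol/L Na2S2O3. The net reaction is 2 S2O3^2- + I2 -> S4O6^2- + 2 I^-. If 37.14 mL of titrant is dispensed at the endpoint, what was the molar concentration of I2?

n(Na2S2O3) = 0.05047 x 0.03714 = 0.001874 mol.
From the balanced equation, 2 mol Na2S2O3 reacts with 1 mol I2, so n(I2) = 0.001874 x 1/2 = 0.0009372 mol.
[I2] = 0.0009372 / 0.02698 L = 0.0347 M.

0.0347 M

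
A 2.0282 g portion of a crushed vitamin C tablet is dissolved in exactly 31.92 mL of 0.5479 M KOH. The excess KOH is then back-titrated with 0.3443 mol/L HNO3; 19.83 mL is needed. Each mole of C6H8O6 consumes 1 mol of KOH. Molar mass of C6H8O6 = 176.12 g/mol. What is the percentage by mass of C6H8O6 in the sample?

Total n(KOH) added = 0.5479 x 0.03192 = 0.01749 mol.
n(HNO3) used = 0.3443 x 0.01983 = 0.006827 mol, which equals the excess n(KOH).
So n(KOH) consumed by the sample = 0.01749 - 0.006827 = 0.01066 mol.
n(C6H8O6) = 0.01066 / 1 = 0.01066 mol.
mass C6H8O6 = 0.01066 x 176.12 = 1.878 g, so %C6H8O6 = 1.878/2.0282 x 100 = 92.6%.

92.6%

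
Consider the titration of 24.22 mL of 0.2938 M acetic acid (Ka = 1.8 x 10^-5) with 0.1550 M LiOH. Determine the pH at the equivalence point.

8.88

n(CH3COOH) = 0.2938 x 0.02422 = 0.007116 mol; V(LiOH) at equivalence = 0.007116/0.1550 = 0.04591 L.
At equivalence all the acid is converted to CH3COO-; total volume = 0.02422 + 0.04591 = 0.07013 L, so [CH3COO-] = 0.007116/0.07013 = 0.1015 M.
Kb = Kw/Ka = 1.0e-14 / 1.8 x 10^-5 = 5.56e-10.
[OH^-] = sqrt(Kb x [CH3COO-]) = sqrt(5.56e-10 x 0.1015) = 7.51e-6 M.
pOH = 5.12, so pH = 14.00 - 5.12 = 8.88.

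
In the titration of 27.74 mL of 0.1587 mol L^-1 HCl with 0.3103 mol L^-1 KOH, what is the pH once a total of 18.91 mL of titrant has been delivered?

12.50

n(acid) = 0.1587 x 0.02774 = 0.004402 mol; n(KOH) added = 0.3103 x 0.01891 = 0.005868 mol.
Base is in excess by 0.005868 - 0.004402 = 0.001465 mol in a total volume of 0.04665 L.
[OH^-] = 0.001465/0.04665 = 0.03141 M, so pOH = 1.50 and pH = 14.00 - 1.50 = 12.50.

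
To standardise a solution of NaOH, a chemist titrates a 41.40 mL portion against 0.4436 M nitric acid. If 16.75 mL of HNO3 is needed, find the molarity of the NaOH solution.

n(HNO3) delivered = 0.4436 x 0.01675 = 0.007430 mol.
For a 1:1 reaction, n(NaOH) = 0.007430 mol.
[NaOH] = 0.007430 mol / 0.04140 L = 0.179 M.

0.179 M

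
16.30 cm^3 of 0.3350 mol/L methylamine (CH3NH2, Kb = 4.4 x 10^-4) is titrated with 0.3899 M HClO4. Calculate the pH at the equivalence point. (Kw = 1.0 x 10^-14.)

n(CH3NH2) = 0.3350 x 0.01630 = 0.005461 mol; V(HClO4) at equivalence = 0.005461/0.3899 = 0.01400 L.
At equivalence the base is fully converted to CH3NH3+; total volume = 0.03030 L, so [CH3NH3+] = 0.005461/0.03030 = 0.1802 M.
Ka(CH3NH3+) = Kw/Kb = 1.0e-14 / 4.4 x 10^-4 = 2.27e-11.
[H^+] = sqrt(Ka x [CH3NH3+]) = sqrt(2.27e-11 x 0.1802) = 2.02e-6 M.
pH = -log(2.02e-6) = 5.69.

5.69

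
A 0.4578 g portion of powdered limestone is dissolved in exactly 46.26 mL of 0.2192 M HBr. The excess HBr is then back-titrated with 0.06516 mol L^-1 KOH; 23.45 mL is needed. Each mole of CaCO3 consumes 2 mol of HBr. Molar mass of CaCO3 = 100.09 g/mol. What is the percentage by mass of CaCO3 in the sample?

94.1%

Total n(HBr) added = 0.2192 x 0.04626 = 0.01014 mol.
n(KOH) used = 0.06516 x 0.02345 = 0.001528 mol, which equals the excess n(HBr).
So n(HBr) consumed by the sample = 0.01014 - 0.001528 = 0.008612 mol.
n(CaCO3) = 0.008612 / 2 = 0.004306 mol.
mass CaCO3 = 0.004306 x 100.09 = 0.4310 g, so %CaCO3 = 0.4310/0.4578 x 100 = 94.1%.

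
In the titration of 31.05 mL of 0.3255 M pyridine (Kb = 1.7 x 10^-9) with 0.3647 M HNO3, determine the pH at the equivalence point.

3.00

n(C5H5N) = 0.3255 x 0.03105 = 0.01011 mol; V(HNO3) at equivalence = 0.01011/0.3647 = 0.02771 L.
At equivalence the base is fully converted to C5H5NH+; total volume = 0.05876 L, so [C5H5NH+] = 0.01011/0.05876 = 0.1720 M.
Ka(C5H5NH+) = Kw/Kb = 1.0e-14 / 1.7 x 10^-9 = 5.88e-6.
[H^+] = sqrt(Ka x [C5H5NH+]) = sqrt(5.88e-6 x 0.1720) = 0.00101 M.
pH = -log(0.00101) = 3.00.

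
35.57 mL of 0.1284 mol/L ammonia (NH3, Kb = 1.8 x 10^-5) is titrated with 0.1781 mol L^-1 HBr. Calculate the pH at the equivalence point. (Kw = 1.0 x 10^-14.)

5.19

n(NH3) = 0.1284 x 0.03557 = 0.004567 mol; V(HBr) at equivalence = 0.004567/0.1781 = 0.02564 L.
At equivalence the base is fully converted to NH4+; total volume = 0.06121 L, so [NH4+] = 0.004567/0.06121 = 0.07461 M.
Ka(NH4+) = Kw/Kb = 1.0e-14 / 1.8 x 10^-5 = 5.56e-10.
[H^+] = sqrt(Ka x [NH4+]) = sqrt(5.56e-10 x 0.07461) = 6.44e-6 M.
pH = -log(6.44e-6) = 5.19.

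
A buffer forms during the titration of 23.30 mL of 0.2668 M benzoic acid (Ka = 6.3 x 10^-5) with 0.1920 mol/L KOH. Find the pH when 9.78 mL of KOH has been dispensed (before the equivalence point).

Initial n(C6H5COOH) = 0.2668 x 0.02330 = 0.006216 mol.
n(KOH) added = 0.1920 x 0.009780 = 0.001878 mol, converting that many moles of C6H5COOH to C6H5COO-.
Remaining n(C6H5COOH) = 0.004339 mol; n(C6H5COO-) = 0.001878 mol.
By Henderson-Hasselbalch, pH = pKa + log([A^-]/[HA]) = 4.20 + log(0.001878/0.004339) = 4.20 + (-0.36) = 3.84.

3.84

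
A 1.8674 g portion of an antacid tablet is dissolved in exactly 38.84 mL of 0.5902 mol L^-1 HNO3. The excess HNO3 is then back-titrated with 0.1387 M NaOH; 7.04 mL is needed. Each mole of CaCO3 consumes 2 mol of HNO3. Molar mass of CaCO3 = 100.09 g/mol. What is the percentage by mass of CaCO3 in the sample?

Total n(HNO3) added = 0.5902 x 0.03884 = 0.02292 mol.
n(NaOH) used = 0.1387 x 0.007040 = 0.0009764 mol, which equals the excess n(HNO3).
So n(HNO3) consumed by the sample = 0.02292 - 0.0009764 = 0.02195 mol.
n(CaCO3) = 0.02195 / 2 = 0.01097 mol.
mass CaCO3 = 0.01097 x 100.09 = 1.098 g, so %CaCO3 = 1.098/1.8674 x 100 = 58.8%.

58.8%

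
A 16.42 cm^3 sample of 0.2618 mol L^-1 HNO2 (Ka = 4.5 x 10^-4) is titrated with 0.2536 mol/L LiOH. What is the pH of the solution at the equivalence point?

8.23

n(HNO2) = 0.2618 x 0.01642 = 0.004299 mol; V(LiOH) at equivalence = 0.004299/0.2536 = 0.01695 L.
At equivalence all the acid is converted to NO2-; total volume = 0.01642 + 0.01695 = 0.03337 L, so [NO2-] = 0.004299/0.03337 = 0.1288 M.
Kb = Kw/Ka = 1.0e-14 / 4.5 x 10^-4 = 2.22e-11.
[OH^-] = sqrt(Kb x [NO2-]) = sqrt(2.22e-11 x 0.1288) = 1.69e-6 M.
pOH = 5.77, so pH = 14.00 - 5.77 = 8.23.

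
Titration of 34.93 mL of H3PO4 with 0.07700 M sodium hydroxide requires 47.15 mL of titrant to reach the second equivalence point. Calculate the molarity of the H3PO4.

n(NaOH) = 0.07700 x 0.04715 = 0.003631 mol.
At the second equivalence point, 2 mol OH^- react per mol H3PO4, so n(H3PO4) = 0.003631 / 2 = 0.001815 mol.
[H3PO4] = 0.001815 / 0.03493 L = 0.0520 M.

0.0520 M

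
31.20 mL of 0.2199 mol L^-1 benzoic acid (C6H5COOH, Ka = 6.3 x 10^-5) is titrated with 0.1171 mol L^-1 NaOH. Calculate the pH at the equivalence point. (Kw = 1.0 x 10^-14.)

8.54

n(C6H5COOH) = 0.2199 x 0.03120 = 0.006861 mol; V(NaOH) at equivalence = 0.006861/0.1171 = 0.05859 L.
At equivalence all the acid is converted to C6H5COO-; total volume = 0.03120 + 0.05859 = 0.08979 L, so [C6H5COO-] = 0.006861/0.08979 = 0.07641 M.
Kb = Kw/Ka = 1.0e-14 / 6.3 x 10^-5 = 1.59e-10.
[OH^-] = sqrt(Kb x [C6H5COO-]) = sqrt(1.59e-10 x 0.07641) = 3.48e-6 M.
pOH = 5.46, so pH = 14.00 - 5.46 = 8.54.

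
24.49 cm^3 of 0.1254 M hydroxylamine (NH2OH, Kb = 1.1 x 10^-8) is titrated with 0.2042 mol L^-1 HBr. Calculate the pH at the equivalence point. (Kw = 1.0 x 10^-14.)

3.58

n(NH2OH) = 0.1254 x 0.02449 = 0.003071 mol; V(HBr) at equivalence = 0.003071/0.2042 = 0.01504 L.
At equivalence the base is fully converted to NH3OH+; total volume = 0.03953 L, so [NH3OH+] = 0.003071/0.03953 = 0.07769 M.
Ka(NH3OH+) = Kw/Kb = 1.0e-14 / 1.1 x 10^-8 = 9.09e-7.
[H^+] = sqrt(Ka x [NH3OH+]) = sqrt(9.09e-7 x 0.07769) = 0.000266 M.
pH = -log(0.000266) = 3.58.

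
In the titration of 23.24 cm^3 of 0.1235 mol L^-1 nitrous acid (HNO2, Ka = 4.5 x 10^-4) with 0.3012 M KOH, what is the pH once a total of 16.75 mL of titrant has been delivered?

n(acid) = 0.1235 x 0.02324 = 0.002870 mol; n(KOH) added = 0.3012 x 0.01675 = 0.005045 mol.
Base is in excess by 0.005045 - 0.002870 = 0.002175 mol in a total volume of 0.03999 L.
[OH^-] = 0.002175/0.03999 = 0.05439 M, so pOH = 1.26 and pH = 14.00 - 1.26 = 12.74.

12.74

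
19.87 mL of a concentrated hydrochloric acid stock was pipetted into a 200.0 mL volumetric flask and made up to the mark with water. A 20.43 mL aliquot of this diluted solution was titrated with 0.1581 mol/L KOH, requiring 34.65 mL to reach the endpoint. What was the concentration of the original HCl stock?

2.70 M

n(KOH) = 0.1581 x 0.03465 = 0.005478 mol.
n(HCl) in the aliquot = 0.005478 mol.
[diluted HCl] = 0.005478 / 0.02043 = 0.2681 M.
Dilution factor = 200.0/19.87 = 10.07, so [stock] = 0.2681 x 10.07 = 2.70 M.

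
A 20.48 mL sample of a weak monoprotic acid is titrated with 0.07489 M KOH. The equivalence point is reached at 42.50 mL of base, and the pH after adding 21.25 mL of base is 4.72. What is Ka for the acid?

1.9 x 10^-5

21.25 mL is half of the equivalence volume, so this is the half-equivalence point where [HA] = [A^-].
At half-equivalence pH = pKa, so pKa = 4.72.
Ka = 10^(-4.72) = 1.9 x 10^-5.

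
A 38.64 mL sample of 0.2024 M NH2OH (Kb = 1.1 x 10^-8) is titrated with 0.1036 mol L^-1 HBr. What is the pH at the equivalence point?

3.60

n(NH2OH) = 0.2024 x 0.03864 = 0.007821 mol; V(HBr) at equivalence = 0.007821/0.1036 = 0.07549 L.
At equivalence the base is fully converted to NH3OH+; total volume = 0.1141 L, so [NH3OH+] = 0.007821/0.1141 = 0.06852 M.
Ka(NH3OH+) = Kw/Kb = 1.0e-14 / 1.1 x 10^-8 = 9.09e-7.
[H^+] = sqrt(Ka x [NH3OH+]) = sqrt(9.09e-7 x 0.06852) = 0.000250 M.
pH = -log(0.000250) = 3.60.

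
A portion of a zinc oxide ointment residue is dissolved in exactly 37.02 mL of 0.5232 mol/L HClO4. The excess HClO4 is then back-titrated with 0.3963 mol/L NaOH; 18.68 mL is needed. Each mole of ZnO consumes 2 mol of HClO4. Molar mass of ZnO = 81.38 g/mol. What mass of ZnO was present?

Total n(HClO4) added = 0.5232 x 0.03702 = 0.01937 mol.
n(NaOH) used = 0.3963 x 0.01868 = 0.007403 mol, which equals the excess n(HClO4).
So n(HClO4) consumed by the sample = 0.01937 - 0.007403 = 0.01197 mol.
n(ZnO) = 0.01197 / 2 = 0.005983 mol.
mass = 0.005983 mol x 81.38 g/mol = 0.487 g.

0.487 g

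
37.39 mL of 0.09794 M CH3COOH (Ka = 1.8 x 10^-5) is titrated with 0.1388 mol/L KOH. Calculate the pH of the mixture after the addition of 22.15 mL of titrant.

Initial n(CH3COOH) = 0.09794 x 0.03739 = 0.003662 mol.
n(KOH) added = 0.1388 x 0.02215 = 0.003074 mol, converting that many moles of CH3COOH to CH3COO-.
Remaining n(CH3COOH) = 0.0005876 mol; n(CH3COO-) = 0.003074 mol.
By Henderson-Hasselbalch, pH = pKa + log([A^-]/[HA]) = 4.74 + log(0.003074/0.0005876) = 4.74 + (+0.72) = 5.46.

5.46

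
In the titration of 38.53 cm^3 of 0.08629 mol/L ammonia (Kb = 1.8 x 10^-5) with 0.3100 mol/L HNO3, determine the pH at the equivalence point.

5.21

n(NH3) = 0.08629 x 0.03853 = 0.003325 mol; V(HNO3) at equivalence = 0.003325/0.3100 = 0.01073 L.
At equivalence the base is fully converted to NH4+; total volume = 0.04926 L, so [NH4+] = 0.003325/0.04926 = 0.06750 M.
Ka(NH4+) = Kw/Kb = 1.0e-14 / 1.8 x 10^-5 = 5.56e-10.
[H^+] = sqrt(Ka x [NH4+]) = sqrt(5.56e-10 x 0.06750) = 6.12e-6 M.
pH = -log(6.12e-6) = 5.21.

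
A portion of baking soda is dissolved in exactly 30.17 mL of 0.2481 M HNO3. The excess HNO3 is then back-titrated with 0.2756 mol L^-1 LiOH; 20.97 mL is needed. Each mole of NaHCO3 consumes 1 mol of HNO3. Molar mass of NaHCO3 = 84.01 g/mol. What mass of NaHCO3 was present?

0.143 g

Total n(HNO3) added = 0.2481 x 0.03017 = 0.007485 mol.
n(LiOH) used = 0.2756 x 0.02097 = 0.005779 mol, which equals the excess n(HNO3).
So n(HNO3) consumed by the sample = 0.007485 - 0.005779 = 0.001706 mol.
n(NaHCO3) = 0.001706 / 1 = 0.001706 mol.
mass = 0.001706 mol x 84.01 g/mol = 0.143 g.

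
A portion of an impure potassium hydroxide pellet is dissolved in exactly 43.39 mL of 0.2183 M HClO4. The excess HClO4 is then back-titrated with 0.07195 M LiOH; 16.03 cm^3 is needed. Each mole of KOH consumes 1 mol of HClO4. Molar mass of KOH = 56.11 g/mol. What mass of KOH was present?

0.467 g

Total n(HClO4) added = 0.2183 x 0.04339 = 0.009472 mol.
n(LiOH) used = 0.07195 x 0.01603 = 0.001153 mol, which equals the excess n(HClO4).
So n(HClO4) consumed by the sample = 0.009472 - 0.001153 = 0.008319 mol.
n(KOH) = 0.008319 / 1 = 0.008319 mol.
mass = 0.008319 mol x 56.11 g/mol = 0.467 g.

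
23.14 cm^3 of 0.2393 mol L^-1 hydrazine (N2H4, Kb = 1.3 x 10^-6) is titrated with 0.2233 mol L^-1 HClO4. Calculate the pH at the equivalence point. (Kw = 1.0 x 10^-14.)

n(N2H4) = 0.2393 x 0.02314 = 0.005537 mol; V(HClO4) at equivalence = 0.005537/0.2233 = 0.02480 L.
At equivalence the base is fully converted to N2H5+; total volume = 0.04794 L, so [N2H5+] = 0.005537/0.04794 = 0.1155 M.
Ka(N2H5+) = Kw/Kb = 1.0e-14 / 1.3 x 10^-6 = 7.69e-9.
[H^+] = sqrt(Ka x [N2H5+]) = sqrt(7.69e-9 x 0.1155) = 2.98e-5 M.
pH = -log(2.98e-5) = 4.53.

4.53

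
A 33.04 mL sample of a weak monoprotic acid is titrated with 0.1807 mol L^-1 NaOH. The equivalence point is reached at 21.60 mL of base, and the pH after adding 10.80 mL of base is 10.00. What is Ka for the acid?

10.80 mL is half of the equivalence volume, so this is the half-equivalence point where [HA] = [A^-].
At half-equivalence pH = pKa, so pKa = 10.00.
Ka = 10^(-10.00) = 1.0 x 10^-10.

1.0 x 10^-10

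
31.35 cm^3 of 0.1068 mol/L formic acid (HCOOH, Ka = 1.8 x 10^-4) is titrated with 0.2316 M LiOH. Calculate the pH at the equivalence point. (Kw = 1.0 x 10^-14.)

8.30

n(HCOOH) = 0.1068 x 0.03135 = 0.003348 mol; V(LiOH) at equivalence = 0.003348/0.2316 = 0.01446 L.
At equivalence all the acid is converted to HCOO-; total volume = 0.03135 + 0.01446 = 0.04581 L, so [HCOO-] = 0.003348/0.04581 = 0.07309 M.
Kb = Kw/Ka = 1.0e-14 / 1.8 x 10^-4 = 5.56e-11.
[OH^-] = sqrt(Kb x [HCOO-]) = sqrt(5.56e-11 x 0.07309) = 2.02e-6 M.
pOH = 5.70, so pH = 14.00 - 5.70 = 8.30.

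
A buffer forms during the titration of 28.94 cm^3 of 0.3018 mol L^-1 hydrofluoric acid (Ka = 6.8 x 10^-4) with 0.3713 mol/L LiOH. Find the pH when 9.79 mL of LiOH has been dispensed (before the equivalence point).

Initial n(HF) = 0.3018 x 0.02894 = 0.008734 mol.
n(LiOH) added = 0.3713 x 0.009790 = 0.003635 mol, converting that many moles of HF to F-.
Remaining n(HF) = 0.005099 mol; n(F-) = 0.003635 mol.
By Henderson-Hasselbalch, pH = pKa + log([A^-]/[HA]) = 3.17 + log(0.003635/0.005099) = 3.17 + (-0.15) = 3.02.

3.02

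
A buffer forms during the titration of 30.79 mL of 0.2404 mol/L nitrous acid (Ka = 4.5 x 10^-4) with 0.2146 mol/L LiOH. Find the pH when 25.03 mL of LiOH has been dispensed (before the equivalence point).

3.77

Initial n(HNO2) = 0.2404 x 0.03079 = 0.007402 mol.
n(LiOH) added = 0.2146 x 0.02503 = 0.005371 mol, converting that many moles of HNO2 to NO2-.
Remaining n(HNO2) = 0.002030 mol; n(NO2-) = 0.005371 mol.
By Henderson-Hasselbalch, pH = pKa + log([A^-]/[HA]) = 3.35 + log(0.005371/0.002030) = 3.35 + (+0.42) = 3.77.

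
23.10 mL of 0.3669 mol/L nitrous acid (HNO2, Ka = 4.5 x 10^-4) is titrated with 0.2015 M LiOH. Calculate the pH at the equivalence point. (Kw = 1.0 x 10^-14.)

n(HNO2) = 0.3669 x 0.02310 = 0.008475 mol; V(LiOH) at equivalence = 0.008475/0.2015 = 0.04206 L.
At equivalence all the acid is converted to NO2-; total volume = 0.02310 + 0.04206 = 0.06516 L, so [NO2-] = 0.008475/0.06516 = 0.1301 M.
Kb = Kw/Ka = 1.0e-14 / 4.5 x 10^-4 = 2.22e-11.
[OH^-] = sqrt(Kb x [NO2-]) = sqrt(2.22e-11 x 0.1301) = 1.70e-6 M.
pOH = 5.77, so pH = 14.00 - 5.77 = 8.23.

8.23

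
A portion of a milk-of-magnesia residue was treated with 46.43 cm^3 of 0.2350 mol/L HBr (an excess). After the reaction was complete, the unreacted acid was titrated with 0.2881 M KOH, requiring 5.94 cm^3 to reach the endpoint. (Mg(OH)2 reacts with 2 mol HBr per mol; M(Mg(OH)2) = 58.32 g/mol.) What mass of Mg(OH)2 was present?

Total n(HBr) added = 0.2350 x 0.04643 = 0.01091 mol.
n(KOH) used = 0.2881 x 0.005940 = 0.001711 mol, which equals the excess n(HBr).
So n(HBr) consumed by the sample = 0.01091 - 0.001711 = 0.009200 mol.
n(Mg(OH)2) = 0.009200 / 2 = 0.004600 mol.
mass = 0.004600 mol x 58.32 g/mol = 0.268 g.

0.268 g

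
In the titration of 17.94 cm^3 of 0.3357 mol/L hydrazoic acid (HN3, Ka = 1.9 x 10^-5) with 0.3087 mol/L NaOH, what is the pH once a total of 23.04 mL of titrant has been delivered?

n(acid) = 0.3357 x 0.01794 = 0.006022 mol; n(NaOH) added = 0.3087 x 0.02304 = 0.007112 mol.
Base is in excess by 0.007112 - 0.006022 = 0.001090 mol in a total volume of 0.04098 L.
[OH^-] = 0.001090/0.04098 = 0.02660 M, so pOH = 1.58 and pH = 14.00 - 1.58 = 12.42.

12.42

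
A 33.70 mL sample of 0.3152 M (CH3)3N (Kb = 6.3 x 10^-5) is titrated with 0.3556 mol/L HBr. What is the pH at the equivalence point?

5.29

n((CH3)3N) = 0.3152 x 0.03370 = 0.01062 mol; V(HBr) at equivalence = 0.01062/0.3556 = 0.02987 L.
At equivalence the base is fully converted to (CH3)3NH+; total volume = 0.06357 L, so [(CH3)3NH+] = 0.01062/0.06357 = 0.1671 M.
Ka((CH3)3NH+) = Kw/Kb = 1.0e-14 / 6.3 x 10^-5 = 1.59e-10.
[H^+] = sqrt(Ka x [(CH3)3NH+]) = sqrt(1.59e-10 x 0.1671) = 5.15e-6 M.
pH = -log(5.15e-6) = 5.29.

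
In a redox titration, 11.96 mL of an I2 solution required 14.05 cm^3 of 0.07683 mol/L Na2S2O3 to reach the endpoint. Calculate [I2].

0.0451 M

n(Na2S2O3) = 0.07683 x 0.01405 = 0.001079 mol.
From the balanced equation, 2 mol Na2S2O3 reacts with 1 mol I2, so n(I2) = 0.001079 x 1/2 = 0.0005397 mol.
[I2] = 0.0005397 / 0.01196 L = 0.0451 M.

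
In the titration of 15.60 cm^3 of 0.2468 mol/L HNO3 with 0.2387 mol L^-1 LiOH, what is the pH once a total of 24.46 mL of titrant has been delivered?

n(acid) = 0.2468 x 0.01560 = 0.003850 mol; n(LiOH) added = 0.2387 x 0.02446 = 0.005839 mol.
Base is in excess by 0.005839 - 0.003850 = 0.001989 mol in a total volume of 0.04006 L.
[OH^-] = 0.001989/0.04006 = 0.04964 M, so pOH = 1.30 and pH = 14.00 - 1.30 = 12.70.

12.70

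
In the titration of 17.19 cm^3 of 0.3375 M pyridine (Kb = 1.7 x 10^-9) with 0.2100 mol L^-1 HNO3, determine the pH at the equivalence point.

3.06

n(C5H5N) = 0.3375 x 0.01719 = 0.005802 mol; V(HNO3) at equivalence = 0.005802/0.2100 = 0.02763 L.
At equivalence the base is fully converted to C5H5NH+; total volume = 0.04482 L, so [C5H5NH+] = 0.005802/0.04482 = 0.1295 M.
Ka(C5H5NH+) = Kw/Kb = 1.0e-14 / 1.7 x 10^-9 = 5.88e-6.
[H^+] = sqrt(Ka x [C5H5NH+]) = sqrt(5.88e-6 x 0.1295) = 0.000873 M.
pH = -log(0.000873) = 3.06.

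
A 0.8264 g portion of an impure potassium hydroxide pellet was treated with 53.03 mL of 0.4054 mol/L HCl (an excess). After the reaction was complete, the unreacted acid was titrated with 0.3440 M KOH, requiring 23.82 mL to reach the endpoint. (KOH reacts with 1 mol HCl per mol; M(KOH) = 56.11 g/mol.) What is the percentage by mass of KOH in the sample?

Total n(HCl) added = 0.4054 x 0.05303 = 0.02150 mol.
n(KOH) used = 0.3440 x 0.02382 = 0.008194 mol, which equals the excess n(HCl).
So n(HCl) consumed by the sample = 0.02150 - 0.008194 = 0.01330 mol.
n(KOH) = 0.01330 / 1 = 0.01330 mol.
mass KOH = 0.01330 x 56.11 = 0.7465 g, so %KOH = 0.7465/0.8264 x 100 = 90.3%.

90.3%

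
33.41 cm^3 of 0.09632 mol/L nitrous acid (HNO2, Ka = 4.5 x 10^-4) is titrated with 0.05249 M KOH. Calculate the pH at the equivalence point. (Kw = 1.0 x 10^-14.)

n(HNO2) = 0.09632 x 0.03341 = 0.003218 mol; V(KOH) at equivalence = 0.003218/0.05249 = 0.06131 L.
At equivalence all the acid is converted to NO2-; total volume = 0.03341 + 0.06131 = 0.09472 L, so [NO2-] = 0.003218/0.09472 = 0.03398 M.
Kb = Kw/Ka = 1.0e-14 / 4.5 x 10^-4 = 2.22e-11.
[OH^-] = sqrt(Kb x [NO2-]) = sqrt(2.22e-11 x 0.03398) = 8.69e-7 M.
pOH = 6.06, so pH = 14.00 - 6.06 = 7.94.

7.94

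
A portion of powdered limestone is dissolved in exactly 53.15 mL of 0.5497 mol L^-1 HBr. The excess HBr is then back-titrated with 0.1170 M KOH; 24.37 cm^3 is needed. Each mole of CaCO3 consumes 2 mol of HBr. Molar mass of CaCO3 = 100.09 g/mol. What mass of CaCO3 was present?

1.32 g

Total n(HBr) added = 0.5497 x 0.05315 = 0.02922 mol.
n(KOH) used = 0.1170 x 0.02437 = 0.002851 mol, which equals the excess n(HBr).
So n(HBr) consumed by the sample = 0.02922 - 0.002851 = 0.02637 mol.
n(CaCO3) = 0.02637 / 2 = 0.01318 mol.
mass = 0.01318 mol x 100.09 g/mol = 1.32 g.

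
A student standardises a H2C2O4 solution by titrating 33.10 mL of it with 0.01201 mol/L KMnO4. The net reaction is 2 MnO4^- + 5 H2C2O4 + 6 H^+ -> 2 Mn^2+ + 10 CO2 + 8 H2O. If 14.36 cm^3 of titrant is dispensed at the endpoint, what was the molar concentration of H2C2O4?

n(KMnO4) = 0.01201 x 0.01436 = 0.0001725 mol.
From the balanced equation, 2 mol KMnO4 reacts with 5 mol H2C2O4, so n(H2C2O4) = 0.0001725 x 5/2 = 0.0004312 mol.
[H2C2O4] = 0.0004312 / 0.03310 L = 0.0130 M.

0.0130 M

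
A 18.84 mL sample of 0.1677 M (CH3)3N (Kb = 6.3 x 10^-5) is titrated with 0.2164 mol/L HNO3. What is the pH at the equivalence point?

5.41

n((CH3)3N) = 0.1677 x 0.01884 = 0.003159 mol; V(HNO3) at equivalence = 0.003159/0.2164 = 0.01460 L.
At equivalence the base is fully converted to (CH3)3NH+; total volume = 0.03344 L, so [(CH3)3NH+] = 0.003159/0.03344 = 0.09448 M.
Ka((CH3)3NH+) = Kw/Kb = 1.0e-14 / 6.3 x 10^-5 = 1.59e-10.
[H^+] = sqrt(Ka x [(CH3)3NH+]) = sqrt(1.59e-10 x 0.09448) = 3.87e-6 M.
pH = -log(3.87e-6) = 5.41.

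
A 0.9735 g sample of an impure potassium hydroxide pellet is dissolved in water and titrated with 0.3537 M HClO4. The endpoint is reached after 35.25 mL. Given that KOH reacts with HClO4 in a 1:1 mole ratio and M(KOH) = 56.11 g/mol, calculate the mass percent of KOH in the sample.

71.9%

n(HClO4) = 0.3537 x 0.03525 = 0.01247 mol.
n(KOH) = 0.01247 / 1 = 0.01247 mol.
mass of KOH = 0.01247 x 56.11 = 0.6996 g.
% purity = 0.6996 / 0.9735 x 100 = 71.9%.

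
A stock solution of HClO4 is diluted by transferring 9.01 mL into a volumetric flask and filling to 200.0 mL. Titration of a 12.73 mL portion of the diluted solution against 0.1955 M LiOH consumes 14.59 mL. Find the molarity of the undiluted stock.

4.97 M

n(LiOH) = 0.1955 x 0.01459 = 0.002852 mol.
n(HClO4) in the aliquot = 0.002852 mol.
[diluted HClO4] = 0.002852 / 0.01273 = 0.2241 M.
Dilution factor = 200.0/9.010 = 22.20, so [stock] = 0.2241 x 22.20 = 4.97 M.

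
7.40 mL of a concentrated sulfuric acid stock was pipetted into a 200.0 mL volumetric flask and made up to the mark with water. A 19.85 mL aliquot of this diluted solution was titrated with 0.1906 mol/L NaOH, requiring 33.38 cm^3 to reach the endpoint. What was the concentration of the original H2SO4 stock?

4.33 M

n(NaOH) = 0.1906 x 0.03338 = 0.006362 mol.
n(H2SO4) in the aliquot = 0.006362 x 1/2 = 0.003181 mol.
[diluted H2SO4] = 0.003181 / 0.01985 = 0.1603 M.
Dilution factor = 200.0/7.400 = 27.03, so [stock] = 0.1603 x 27.03 = 4.33 M.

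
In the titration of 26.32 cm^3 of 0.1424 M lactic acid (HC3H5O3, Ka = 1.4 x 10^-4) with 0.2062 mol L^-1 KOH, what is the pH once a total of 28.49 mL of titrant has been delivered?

n(acid) = 0.1424 x 0.02632 = 0.003748 mol; n(KOH) added = 0.2062 x 0.02849 = 0.005875 mol.
Base is in excess by 0.005875 - 0.003748 = 0.002127 mol in a total volume of 0.05481 L.
[OH^-] = 0.002127/0.05481 = 0.03880 M, so pOH = 1.41 and pH = 14.00 - 1.41 = 12.59.

12.59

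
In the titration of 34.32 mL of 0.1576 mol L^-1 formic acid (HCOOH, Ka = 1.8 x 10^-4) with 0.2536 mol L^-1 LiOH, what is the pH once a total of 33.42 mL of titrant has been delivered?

12.66

n(acid) = 0.1576 x 0.03432 = 0.005409 mol; n(LiOH) added = 0.2536 x 0.03342 = 0.008475 mol.
Base is in excess by 0.008475 - 0.005409 = 0.003066 mol in a total volume of 0.06774 L.
[OH^-] = 0.003066/0.06774 = 0.04527 M, so pOH = 1.34 and pH = 14.00 - 1.34 = 12.66.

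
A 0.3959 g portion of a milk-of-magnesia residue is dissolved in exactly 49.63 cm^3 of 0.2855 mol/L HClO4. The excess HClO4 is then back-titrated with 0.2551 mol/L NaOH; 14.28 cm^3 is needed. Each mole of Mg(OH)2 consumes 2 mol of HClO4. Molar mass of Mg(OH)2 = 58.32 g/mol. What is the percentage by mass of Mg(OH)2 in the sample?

77.5%

Total n(HClO4) added = 0.2855 x 0.04963 = 0.01417 mol.
n(NaOH) used = 0.2551 x 0.01428 = 0.003643 mol, which equals the excess n(HClO4).
So n(HClO4) consumed by the sample = 0.01417 - 0.003643 = 0.01053 mol.
n(Mg(OH)2) = 0.01053 / 2 = 0.005263 mol.
mass Mg(OH)2 = 0.005263 x 58.32 = 0.3070 g, so %Mg(OH)2 = 0.3070/0.3959 x 100 = 77.5%.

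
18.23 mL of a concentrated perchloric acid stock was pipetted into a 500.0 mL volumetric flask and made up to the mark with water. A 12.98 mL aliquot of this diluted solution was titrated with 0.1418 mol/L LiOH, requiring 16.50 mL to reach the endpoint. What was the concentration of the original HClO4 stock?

n(LiOH) = 0.1418 x 0.01650 = 0.002340 mol.
n(HClO4) in the aliquot = 0.002340 mol.
[diluted HClO4] = 0.002340 / 0.01298 = 0.1803 M.
Dilution factor = 500.0/18.23 = 27.43, so [stock] = 0.1803 x 27.43 = 4.94 M.

4.94 M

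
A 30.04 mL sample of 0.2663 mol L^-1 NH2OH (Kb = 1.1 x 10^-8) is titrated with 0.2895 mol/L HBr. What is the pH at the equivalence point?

3.45

n(NH2OH) = 0.2663 x 0.03004 = 0.008000 mol; V(HBr) at equivalence = 0.008000/0.2895 = 0.02763 L.
At equivalence the base is fully converted to NH3OH+; total volume = 0.05767 L, so [NH3OH+] = 0.008000/0.05767 = 0.1387 M.
Ka(NH3OH+) = Kw/Kb = 1.0e-14 / 1.1 x 10^-8 = 9.09e-7.
[H^+] = sqrt(Ka x [NH3OH+]) = sqrt(9.09e-7 x 0.1387) = 0.000355 M.
pH = -log(0.000355) = 3.45.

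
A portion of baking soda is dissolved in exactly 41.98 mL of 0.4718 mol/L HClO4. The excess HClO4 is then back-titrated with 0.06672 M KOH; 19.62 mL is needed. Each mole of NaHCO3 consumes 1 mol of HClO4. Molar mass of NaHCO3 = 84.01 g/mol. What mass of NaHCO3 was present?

Total n(HClO4) added = 0.4718 x 0.04198 = 0.01981 mol.
n(KOH) used = 0.06672 x 0.01962 = 0.001309 mol, which equals the excess n(HClO4).
So n(HClO4) consumed by the sample = 0.01981 - 0.001309 = 0.01850 mol.
n(NaHCO3) = 0.01850 / 1 = 0.01850 mol.
mass = 0.01850 mol x 84.01 g/mol = 1.55 g.

1.55 g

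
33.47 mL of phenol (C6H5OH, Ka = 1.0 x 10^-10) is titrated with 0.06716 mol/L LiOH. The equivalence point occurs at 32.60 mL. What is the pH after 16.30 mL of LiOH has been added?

16.30 mL is exactly half the equivalence volume (32.60/2), i.e. the half-equivalence point.
There, n(HA) = n(A^-), so pH = pKa = -log(1.0 x 10^-10) = 10.00.

10.00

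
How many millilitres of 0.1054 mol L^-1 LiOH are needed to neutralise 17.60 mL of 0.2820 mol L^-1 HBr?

n(HBr) = 0.2820 mol/L x 0.01760 L = 0.004963 mol.
At equivalence n(LiOH) = n(HBr) = 0.004963 mol.
V(LiOH) = 0.004963 / 0.1054 = 0.04709 L = 47.1 mL.

47.1 mL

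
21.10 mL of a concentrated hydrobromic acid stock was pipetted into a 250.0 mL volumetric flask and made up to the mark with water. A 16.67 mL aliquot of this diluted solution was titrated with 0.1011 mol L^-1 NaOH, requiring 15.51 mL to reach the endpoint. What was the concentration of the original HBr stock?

n(NaOH) = 0.1011 x 0.01551 = 0.001568 mol.
n(HBr) in the aliquot = 0.001568 mol.
[diluted HBr] = 0.001568 / 0.01667 = 0.09406 M.
Dilution factor = 250.0/21.10 = 11.85, so [stock] = 0.09406 x 11.85 = 1.11 M.

1.11 M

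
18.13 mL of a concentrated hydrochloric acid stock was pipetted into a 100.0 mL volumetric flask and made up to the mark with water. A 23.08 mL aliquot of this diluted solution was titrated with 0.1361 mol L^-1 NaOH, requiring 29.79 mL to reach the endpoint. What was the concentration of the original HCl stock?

n(NaOH) = 0.1361 x 0.02979 = 0.004054 mol.
n(HCl) in the aliquot = 0.004054 mol.
[diluted HCl] = 0.004054 / 0.02308 = 0.1757 M.
Dilution factor = 100.0/18.13 = 5.516, so [stock] = 0.1757 x 5.516 = 0.969 M.

0.969 M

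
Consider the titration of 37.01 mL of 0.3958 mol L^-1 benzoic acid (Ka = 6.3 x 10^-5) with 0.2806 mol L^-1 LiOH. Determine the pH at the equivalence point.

n(C6H5COOH) = 0.3958 x 0.03701 = 0.01465 mol; V(LiOH) at equivalence = 0.01465/0.2806 = 0.05220 L.
At equivalence all the acid is converted to C6H5COO-; total volume = 0.03701 + 0.05220 = 0.08921 L, so [C6H5COO-] = 0.01465/0.08921 = 0.1642 M.
Kb = Kw/Ka = 1.0e-14 / 6.3 x 10^-5 = 1.59e-10.
[OH^-] = sqrt(Kb x [C6H5COO-]) = sqrt(1.59e-10 x 0.1642) = 5.11e-6 M.
pOH = 5.29, so pH = 14.00 - 5.29 = 8.71.

8.71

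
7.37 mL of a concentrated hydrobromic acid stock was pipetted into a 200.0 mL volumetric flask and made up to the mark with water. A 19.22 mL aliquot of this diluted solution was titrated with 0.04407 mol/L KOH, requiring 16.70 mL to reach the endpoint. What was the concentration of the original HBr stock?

1.04 M

n(KOH) = 0.04407 x 0.01670 = 0.0007360 mol.
n(HBr) in the aliquot = 0.0007360 mol.
[diluted HBr] = 0.0007360 / 0.01922 = 0.03829 M.
Dilution factor = 200.0/7.370 = 27.14, so [stock] = 0.03829 x 27.14 = 1.04 M.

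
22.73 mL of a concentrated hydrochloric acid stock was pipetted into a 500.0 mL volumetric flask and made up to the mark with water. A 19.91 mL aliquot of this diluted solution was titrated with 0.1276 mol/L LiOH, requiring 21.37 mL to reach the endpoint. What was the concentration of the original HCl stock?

3.01 M

n(LiOH) = 0.1276 x 0.02137 = 0.002727 mol.
n(HCl) in the aliquot = 0.002727 mol.
[diluted HCl] = 0.002727 / 0.01991 = 0.1370 M.
Dilution factor = 500.0/22.73 = 22.00, so [stock] = 0.1370 x 22.00 = 3.01 M.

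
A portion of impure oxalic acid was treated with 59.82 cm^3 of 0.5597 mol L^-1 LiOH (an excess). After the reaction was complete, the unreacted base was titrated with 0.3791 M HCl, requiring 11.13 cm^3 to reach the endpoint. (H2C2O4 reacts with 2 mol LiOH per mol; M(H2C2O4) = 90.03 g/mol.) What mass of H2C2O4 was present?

1.32 g

Total n(LiOH) added = 0.5597 x 0.05982 = 0.03348 mol.
n(HCl) used = 0.3791 x 0.01113 = 0.004219 mol, which equals the excess n(LiOH).
So n(LiOH) consumed by the sample = 0.03348 - 0.004219 = 0.02926 mol.
n(H2C2O4) = 0.02926 / 2 = 0.01463 mol.
mass = 0.01463 mol x 90.03 g/mol = 1.32 g.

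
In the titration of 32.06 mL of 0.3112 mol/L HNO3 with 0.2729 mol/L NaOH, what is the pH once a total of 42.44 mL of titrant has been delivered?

n(acid) = 0.3112 x 0.03206 = 0.009977 mol; n(NaOH) added = 0.2729 x 0.04244 = 0.01158 mol.
Base is in excess by 0.01158 - 0.009977 = 0.001605 mol in a total volume of 0.07450 L.
[OH^-] = 0.001605/0.07450 = 0.02154 M, so pOH = 1.67 and pH = 14.00 - 1.67 = 12.33.

12.33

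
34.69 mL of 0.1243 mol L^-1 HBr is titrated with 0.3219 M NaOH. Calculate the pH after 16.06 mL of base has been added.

12.23

n(acid) = 0.1243 x 0.03469 = 0.004312 mol; n(NaOH) added = 0.3219 x 0.01606 = 0.005170 mol.
Base is in excess by 0.005170 - 0.004312 = 0.0008577 mol in a total volume of 0.05075 L.
[OH^-] = 0.0008577/0.05075 = 0.01690 M, so pOH = 1.77 and pH = 14.00 - 1.77 = 12.23.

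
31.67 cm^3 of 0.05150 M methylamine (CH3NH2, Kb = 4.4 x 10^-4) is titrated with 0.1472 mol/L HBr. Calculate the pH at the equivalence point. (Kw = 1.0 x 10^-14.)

n(CH3NH2) = 0.05150 x 0.03167 = 0.001631 mol; V(HBr) at equivalence = 0.001631/0.1472 = 0.01108 L.
At equivalence the base is fully converted to CH3NH3+; total volume = 0.04275 L, so [CH3NH3+] = 0.001631/0.04275 = 0.03815 M.
Ka(CH3NH3+) = Kw/Kb = 1.0e-14 / 4.4 x 10^-4 = 2.27e-11.
[H^+] = sqrt(Ka x [CH3NH3+]) = sqrt(2.27e-11 x 0.03815) = 9.31e-7 M.
pH = -log(9.31e-7) = 6.03.

6.03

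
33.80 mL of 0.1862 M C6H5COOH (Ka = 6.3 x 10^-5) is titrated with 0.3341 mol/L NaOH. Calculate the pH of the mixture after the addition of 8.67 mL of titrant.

4.13

Initial n(C6H5COOH) = 0.1862 x 0.03380 = 0.006294 mol.
n(NaOH) added = 0.3341 x 0.008670 = 0.002897 mol, converting that many moles of C6H5COOH to C6H5COO-.
Remaining n(C6H5COOH) = 0.003397 mol; n(C6H5COO-) = 0.002897 mol.
By Henderson-Hasselbalch, pH = pKa + log([A^-]/[HA]) = 4.20 + log(0.002897/0.003397) = 4.20 + (-0.07) = 4.13.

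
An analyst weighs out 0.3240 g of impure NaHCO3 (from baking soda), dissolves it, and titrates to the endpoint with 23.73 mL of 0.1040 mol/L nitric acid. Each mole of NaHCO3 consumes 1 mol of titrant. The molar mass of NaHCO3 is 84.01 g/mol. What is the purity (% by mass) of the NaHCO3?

64.0%

n(HNO3) = 0.1040 x 0.02373 = 0.002468 mol.
n(NaHCO3) = 0.002468 / 1 = 0.002468 mol.
mass of NaHCO3 = 0.002468 x 84.01 = 0.2073 g.
% purity = 0.2073 / 0.3240 x 100 = 64.0%.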